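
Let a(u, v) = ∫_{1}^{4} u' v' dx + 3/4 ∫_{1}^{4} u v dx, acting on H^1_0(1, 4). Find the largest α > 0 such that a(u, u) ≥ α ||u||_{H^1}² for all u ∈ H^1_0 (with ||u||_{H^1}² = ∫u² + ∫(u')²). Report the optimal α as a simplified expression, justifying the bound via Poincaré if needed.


α = (27/4 + π^2)/(9 + π^2)

Coercivity of a(·,·) on H^1_0(1, 4) means a(u, u) ≥ α ||u||_{H^1}² for every u ∈ H^1_0.
The interval has length L = 3, and Poincaré/coercivity depend only on L. Here a(u, u) = ∫(u')² + (3/4)·∫u².
Here 0 < c = 3/4 < 1. The condition a(u,u) ≥ α||u||_{H^1}² reads (1−α)∫(u')² ≥ (α−c)∫u². Any admissible α is ≤ 1 (rapidly oscillating u have ∫u²/∫(u')² → 0), and α = 1 would force 0 ≥ (1−c)∫u², impossible since c < 1; so 1−α > 0. By the sharp Poincaré inequality on H^1_0 of an interval of length L, ∫(u')² ≥ (π/L)²∫u² with equality for the first sine mode sin(π(x−x₀)/L) (x₀ the left endpoint), so the inequality holds for all u iff (1−α)(π/L)² ≥ α − c, i.e. α ≤ ((π/L)² + c)/((π/L)² + 1) = (1 + c(L/π)²)/(1 + (L/π)²). With (π/L)² = π^2/9 and c = 3/4, the largest admissible constant is α = ((π/L)² + c)/((π/L)² + 1).
Simplifying, α = (27/4 + π^2)/(9 + π^2).


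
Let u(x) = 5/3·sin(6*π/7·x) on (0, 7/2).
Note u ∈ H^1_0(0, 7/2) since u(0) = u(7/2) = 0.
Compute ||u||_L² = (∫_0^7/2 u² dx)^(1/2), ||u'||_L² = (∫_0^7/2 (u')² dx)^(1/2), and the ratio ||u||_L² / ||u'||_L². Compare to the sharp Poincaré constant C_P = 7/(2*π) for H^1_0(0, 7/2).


||u||_L² / ||u'||_L² = 7/(6*π) < C_P = 7/(2*π).

u(x) = 5/3·sin(6*π/7·x), so u'(x) = 10*π*cos(6*π*x/7)/7.
Writing u(x) = A·sin(kπx/L) with A = 5/3 and k = 3, use ∫_0^L sin²(kπx/L) dx = L/2 and ∫_0^L cos²(kπx/L) dx = L/2.
u² = 25/9·sin²(6*π/7·x) and (u')² = 100*π^2/49·cos²(6*π/7·x), and each of sin², cos² integrates to L/2 = 7/4 over (0, 7/2).
∫_0^7/2 u² dx = 175/36, so ||u||_L² = 5*sqrt(7)/6.
∫_0^7/2 (u')² dx = 25*π^2/7, so ||u'||_L² = 5*sqrt(7)*π/7.
Ratio ||u||_L² / ||u'||_L² = 7/(6*π).
Sharp Poincaré constant on H^1_0(0, 7/2) is C_P = L/π = 7/(2*π), achieved by sin(2*π/7·x).
This is the k = 3 harmonic; the ratio L/(kπ) is strictly less than C_P = L/π, consistent with the sharp inequality ||u||_L² ≤ C_P ||u'||_L².


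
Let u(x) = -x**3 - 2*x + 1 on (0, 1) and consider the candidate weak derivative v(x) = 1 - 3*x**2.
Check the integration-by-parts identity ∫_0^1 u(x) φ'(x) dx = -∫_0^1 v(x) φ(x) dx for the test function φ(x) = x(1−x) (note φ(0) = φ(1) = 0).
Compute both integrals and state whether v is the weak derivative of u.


LHS = 29/60, RHS = -1/60. No, v is not the weak derivative of u.

u(x) = -x**3 - 2*x + 1, classical derivative u'(x) = -3*x**2 - 2.
φ(x) = x(1−x), so φ'(x) = 1 - 2*x.
Note φ(0) = φ(1) = 0, so the boundary term u·φ vanishes.
LHS = ∫_0^1 u(x) φ'(x) dx = ∫_0^1 (2*x^4 - x^3 + 4*x^2 - 4*x + 1) dx. Term by term:
  ∫_0^1 2*x^4 dx = 2/5;  ∫_0^1 -x^3 dx = -1/4;  ∫_0^1 4*x^2 dx = 4/3;
  ∫_0^1 -4*x dx = -2;  ∫_0^1 1 dx = 1.
Sum: 2/5 − 1/4 + 4/3 − 2 + 1 = 29/60.
So LHS = 29/60.
∫_0^1 v(x) φ(x) dx = ∫_0^1 (3*x^4 - 3*x^3 - x^2 + x) dx. Term by term:
  ∫_0^1 3*x^4 dx = 3/5;  ∫_0^1 -3*x^3 dx = -3/4;  ∫_0^1 -x^2 dx = -1/3;
  ∫_0^1 x dx = 1/2.
Sum: 3/5 − 3/4 − 1/3 + 1/2 = 1/60.
So RHS = -∫_0^1 v(x) φ(x) dx = -1/60.
LHS − RHS = 1/2 ≠ 0, so the identity fails.
(For a valid weak derivative the identity must hold for EVERY test function, in particular this one. The failure shows v is NOT the weak derivative of u.)
Correct weak derivative would be u'(x) = -3*x**2 - 2.


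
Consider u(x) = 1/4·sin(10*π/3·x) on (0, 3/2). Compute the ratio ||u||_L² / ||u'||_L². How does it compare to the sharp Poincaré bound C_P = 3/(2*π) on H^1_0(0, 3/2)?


||u||_L² / ||u'||_L² = 3/(10*π) < C_P = 3/(2*π).

u(x) = 1/4·sin(10*π/3·x), so u'(x) = 5*π*cos(10*π*x/3)/6.
Writing u(x) = A·sin(kπx/L) with A = 1/4 and k = 5, use ∫_0^L sin²(kπx/L) dx = L/2 and ∫_0^L cos²(kπx/L) dx = L/2.
u² = 1/16·sin²(10*π/3·x) and (u')² = 25*π^2/36·cos²(10*π/3·x), and each of sin², cos² integrates to L/2 = 3/4 over (0, 3/2).
∫_0^3/2 u² dx = 3/64, so ||u||_L² = sqrt(3)/8.
∫_0^3/2 (u')² dx = 25*π^2/48, so ||u'||_L² = 5*sqrt(3)*π/12.
Ratio ||u||_L² / ||u'||_L² = 3/(10*π).
Sharp Poincaré constant on H^1_0(0, 3/2) is C_P = L/π = 3/(2*π), achieved by sin(2*π/3·x).
This is the k = 5 harmonic; the ratio L/(kπ) is strictly less than C_P = L/π, consistent with the sharp inequality ||u||_L² ≤ C_P ||u'||_L².


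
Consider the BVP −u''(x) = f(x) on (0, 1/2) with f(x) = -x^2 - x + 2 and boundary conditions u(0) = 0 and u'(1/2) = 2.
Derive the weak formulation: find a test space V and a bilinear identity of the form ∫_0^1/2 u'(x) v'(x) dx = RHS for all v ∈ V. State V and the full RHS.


V = {v ∈ H^1(0, 1/2) : v(0) = 0} (test functions vanish at x = 0 where u is specified); weak form: ∫_0^1/2 u'v' dx = ∫_0^1/2 (-x^2 - x + 2) v dx + 2·v(1/2) for all v ∈ V.

Multiply both sides by a test function v and integrate from 0 to 1/2:
  ∫_0^1/2 −u''(x) v(x) dx = ∫_0^1/2 f(x) v(x) dx.
Integrate the LHS by parts once:
  ∫_0^1/2 −u'' v dx = −[u'(x) v(x)]_0^1/2 + ∫_0^1/2 u'(x) v'(x) dx.
Thus ∫_0^1/2 u'(x) v'(x) dx = ∫_0^1/2 f(x) v(x) dx + [u'(x) v(x)]_0^1/2.
Choose V so that boundary terms are either known or forced to vanish.
Mixed BC: u(0) = 0 (Dirichlet) and u'(1/2) = 2 (Neumann). Define V = {v ∈ H^1(0, 1/2) : v(0) = 0}. Then [u' v]_0^1/2 = u'(1/2)·v(1/2) − u'(0)·0 = 2·v(1/2).
Weak formulation: find u (satisfying any essential BC) such that ∫_0^1/2 u'(x) v'(x) dx = ∫_0^1/2 f v dx + 2·v(1/2) for all v ∈ V (Dirichlet at 0 absorbed into V; Neumann datum at x = 1/2 contributes the boundary term).
Substituting f(x) = -x^2 - x + 2, the right-hand side is ∫_0^1/2 (-x^2 - x + 2) v dx + 2·v(1/2).


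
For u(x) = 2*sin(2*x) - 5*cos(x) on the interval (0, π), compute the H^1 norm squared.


||u||_{H^1(0,π)}^2 = -160/3 + 35*π

u'(x) = 5*sin(x) + 4*cos(2*x).
Expand u² and (u')² and integrate term by term on (0, π), using: for integers n ≥ 1, ∫_0^π sin²(nx) dx = ∫_0^π cos²(nx) dx = π/2; for n ≠ n', ∫_0^π sin(nx)sin(n'x) dx = ∫_0^π cos(nx)cos(n'x) dx = 0; and by product-to-sum, ∫_0^π sin(nx)cos(n'x) dx = ½∫_0^π [sin((n+n')x) + sin((n−n')x)] dx, which is 0 when n+n' is even and 2n/(n²−n'²) when n+n' is odd (it need not vanish on (0, π)).
  u² squared terms: (-5)²·∫cos(x)² dx = 25·π/2 = 25*π/2;  (2)²·∫sin(2x)² dx = 4·π/2 = 2*π.
  u² cross terms: 2·(-5)·(2)·∫cos(x)·sin(2x) dx = -20·(4/3) = -80/3.
  So ∫_0^π u² dx = 25*π/2 + 2*π − 80/3 = -80/3 + 29*π/2.
  (u')² squared terms: (4)²·∫cos(2x)² dx = 16·π/2 = 8*π;  (5)²·∫sin(x)² dx = 25·π/2 = 25*π/2.
  (u')² cross terms: 2·(4)·(5)·∫cos(2x)·sin(x) dx = 40·(-2/3) = -80/3.
  So ∫_0^π (u')² dx = 8*π + 25*π/2 − 80/3 = -80/3 + 41*π/2.
||u||_{H^1}^2 = (-80/3 + 29*π/2) + (-80/3 + 41*π/2) = -160/3 + 35*π.


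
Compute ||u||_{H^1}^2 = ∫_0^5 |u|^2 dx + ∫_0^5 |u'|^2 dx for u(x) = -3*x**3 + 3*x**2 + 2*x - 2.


||u||_{H^1}^2 = 1871165/21

The H^1 norm (squared) on an interval (0, L) is
  ||u||_{H^1}^2 = ∫_0^L u(x)^2 dx + ∫_0^L u'(x)^2 dx.
Compute u'(x) = -9*x**2 + 6*x + 2.
Then u(x)^2 = 9*x**6 - 18*x**5 - 3*x**4 + 24*x**3 - 8*x**2 - 8*x + 4 and u'(x)^2 = 81*x**4 - 108*x**3 + 24*x + 4.
Integrate each monomial from 0 to 5 using ∫_0^5 c·x^n dx = c·5^(n+1)/(n+1):
  ∫_0^5 u(x)^2 dx = ∫_0^5 (9*x^6 - 18*x^5 - 3*x^4 + 24*x^3 - 8*x^2 - 8*x + 4) dx. Term by term:
    ∫_0^5 9*x^6 dx = 703125/7;  ∫_0^5 -18*x^5 dx = -46875;  ∫_0^5 -3*x^4 dx = -1875;
    ∫_0^5 24*x^3 dx = 3750;  ∫_0^5 -8*x^2 dx = -1000/3;  ∫_0^5 -8*x dx = -100;
    ∫_0^5 4 dx = 20.
  Sum: 703125/7 − 46875 − 1875 + 3750 − 1000/3 − 100 + 20 = 1155695/21.
  ∫_0^5 u'(x)^2 dx = ∫_0^5 (81*x^4 - 108*x^3 + 24*x + 4) dx. Term by term:
    ∫_0^5 81*x^4 dx = 50625;  ∫_0^5 -108*x^3 dx = -16875;  ∫_0^5 24*x dx = 300;
    ∫_0^5 4 dx = 20.
  Sum: 50625 − 16875 + 300 + 20 = 34070.
Adding: ||u||_{H^1}^2 = 1155695/21 + 34070 = 1871165/21.


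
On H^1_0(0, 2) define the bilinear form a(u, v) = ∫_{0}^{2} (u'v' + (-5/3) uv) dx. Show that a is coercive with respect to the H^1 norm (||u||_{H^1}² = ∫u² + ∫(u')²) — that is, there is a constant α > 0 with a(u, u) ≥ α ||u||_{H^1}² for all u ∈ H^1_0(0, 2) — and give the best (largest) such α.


α = (-20/3 + π^2)/(4 + π^2)

Coercivity of a(·,·) on H^1_0(0, 2) means a(u, u) ≥ α ||u||_{H^1}² for every u ∈ H^1_0.
The interval has length L = 2, and Poincaré/coercivity depend only on L. Here a(u, u) = ∫(u')² + (-5/3)·∫u².
Here c = -5/3 < 0 with |c| < (π/L)² = π^2/4, so coercivity still holds. The condition a(u,u) ≥ α||u||_{H^1}² reads (1−α)∫(u')² ≥ (α−c)∫u². Any admissible α is ≤ 1 (rapidly oscillating u have ∫u²/∫(u')² → 0), and α = 1 would force 0 ≥ (1−c)∫u², impossible since c < 1; so 1−α > 0. By the sharp Poincaré inequality on H^1_0 of an interval of length L, ∫(u')² ≥ (π/L)²∫u² with equality for the first sine mode sin(π(x−x₀)/L) (x₀ the left endpoint), so the inequality holds for all u iff (1−α)(π/L)² ≥ α − c, i.e. α ≤ ((π/L)² + c)/((π/L)² + 1) = (1 + c(L/π)²)/(1 + (L/π)²). (Direct route, valid since c ≤ 0: Poincaré gives c∫u² ≥ c(L/π)²∫(u')², so a(u,u) ≥ (1 + c(L/π)²)∫(u')², while ||u||_{H^1}² ≤ (1 + (L/π)²)∫(u')²; dividing yields the same α.) With (π/L)² = π^2/4 and c = -5/3, the largest admissible constant is α = ((π/L)² + c)/((π/L)² + 1).
Simplifying, α = (-20/3 + π^2)/(4 + π^2).


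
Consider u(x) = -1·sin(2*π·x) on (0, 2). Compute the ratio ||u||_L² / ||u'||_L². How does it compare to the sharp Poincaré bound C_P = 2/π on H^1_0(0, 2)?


||u||_L² / ||u'||_L² = 1/(2*π) < C_P = 2/π.

u(x) = -1·sin(2*π·x), so u'(x) = -2*π*cos(2*π*x).
Writing u(x) = A·sin(kπx/L) with A = -1 and k = 4, use ∫_0^L sin²(kπx/L) dx = L/2 and ∫_0^L cos²(kπx/L) dx = L/2.
u² = 1·sin²(2*π·x) and (u')² = 4*π^2·cos²(2*π·x), and each of sin², cos² integrates to L/2 = 1 over (0, 2).
∫_0^2 u² dx = 1, so ||u||_L² = 1.
∫_0^2 (u')² dx = 4*π^2, so ||u'||_L² = 2*π.
Ratio ||u||_L² / ||u'||_L² = 1/(2*π).
Sharp Poincaré constant on H^1_0(0, 2) is C_P = L/π = 2/π, achieved by sin(π/2·x).
This is the k = 4 harmonic; the ratio L/(kπ) is strictly less than C_P = L/π, consistent with the sharp inequality ||u||_L² ≤ C_P ||u'||_L².


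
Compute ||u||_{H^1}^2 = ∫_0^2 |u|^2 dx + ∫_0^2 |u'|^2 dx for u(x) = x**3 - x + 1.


||u||_{H^1}^2 = 6064/105

The H^1 norm (squared) on an interval (0, L) is
  ||u||_{H^1}^2 = ∫_0^L u(x)^2 dx + ∫_0^L u'(x)^2 dx.
Compute u'(x) = 3*x**2 - 1.
Then u(x)^2 = x**6 - 2*x**4 + 2*x**3 + x**2 - 2*x + 1 and u'(x)^2 = 9*x**4 - 6*x**2 + 1.
Integrate each monomial from 0 to 2 using ∫_0^2 c·x^n dx = c·2^(n+1)/(n+1):
  ∫_0^2 u(x)^2 dx = ∫_0^2 (x^6 - 2*x^4 + 2*x^3 + x^2 - 2*x + 1) dx. Term by term:
    ∫_0^2 x^6 dx = 128/7;  ∫_0^2 -2*x^4 dx = -64/5;  ∫_0^2 2*x^3 dx = 8;
    ∫_0^2 x^2 dx = 8/3;  ∫_0^2 -2*x dx = -4;  ∫_0^2 1 dx = 2.
  Sum: 128/7 − 64/5 + 8 + 8/3 − 4 + 2 = 1486/105.
  ∫_0^2 u'(x)^2 dx = ∫_0^2 (9*x^4 - 6*x^2 + 1) dx. Term by term:
    ∫_0^2 9*x^4 dx = 288/5;  ∫_0^2 -6*x^2 dx = -16;  ∫_0^2 1 dx = 2.
  Sum: 288/5 − 16 + 2 = 218/5.
Adding: ||u||_{H^1}^2 = 1486/105 + 218/5 = 6064/105.


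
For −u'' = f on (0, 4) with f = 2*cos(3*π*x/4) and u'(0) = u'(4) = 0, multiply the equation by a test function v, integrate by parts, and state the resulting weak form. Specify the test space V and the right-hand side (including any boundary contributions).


V = H^1(0, 4) (no boundary constraint on v; u is determined up to an additive constant); weak form: ∫_0^4 u'v' dx = ∫_0^4 (2*cos(3*π*x/4)) v dx for all v ∈ V.

Multiply both sides by a test function v and integrate from 0 to 4:
  ∫_0^4 −u''(x) v(x) dx = ∫_0^4 f(x) v(x) dx.
Integrate the LHS by parts once:
  ∫_0^4 −u'' v dx = −[u'(x) v(x)]_0^4 + ∫_0^4 u'(x) v'(x) dx.
Thus ∫_0^4 u'(x) v'(x) dx = ∫_0^4 f(x) v(x) dx + [u'(x) v(x)]_0^4.
Choose V so that boundary terms are either known or forced to vanish.
u has homogeneous Neumann: u'(0) = u'(4) = 0. So [u' v]_0^4 = 0·v(4) − 0·v(0) = 0 for any v; take V = H^1(0, 4).
Weak formulation: find u (satisfying any essential BC) such that ∫_0^4 u'(x) v'(x) dx = ∫_0^4 f v dx for all v ∈ V (homogeneous Neumann, so boundary terms vanish).
Substituting f(x) = 2*cos(3*π*x/4), the right-hand side is ∫_0^4 (2*cos(3*π*x/4)) v dx.
Compatibility check (pure Neumann): taking v ≡ 1 ∈ V gives 0 = ∫_0^4 f dx + (0) − (0), i.e. ∫_0^4 f dx must equal u'(0) − u'(4) = 0. Indeed ∫_0^4 (2*cos(3*π*x/4)) dx = 0, so the data are compatible. The solution is then unique only up to an additive constant (fix it e.g. by requiring ∫_0^4 u dx = 0).


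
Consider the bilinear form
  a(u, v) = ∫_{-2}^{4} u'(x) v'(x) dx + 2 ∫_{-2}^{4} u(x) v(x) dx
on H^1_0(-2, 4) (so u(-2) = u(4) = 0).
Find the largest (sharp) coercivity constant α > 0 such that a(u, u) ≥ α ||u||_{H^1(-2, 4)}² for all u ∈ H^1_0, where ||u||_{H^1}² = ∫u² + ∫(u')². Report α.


α = 1

Coercivity of a(·,·) on H^1_0(-2, 4) means a(u, u) ≥ α ||u||_{H^1}² for every u ∈ H^1_0.
The interval has length L = 6, and Poincaré/coercivity depend only on L. Here a(u, u) = ∫(u')² + (2)·∫u².
Here c = 2 ≥ 1, so a(u,u) = ∫(u')² + c∫u² ≥ ∫(u')² + ∫u² = ||u||_{H^1}², i.e. α = 1 works. No larger α is possible: a(u,u) ≥ α||u||_{H^1}² means (1−α)∫(u')² ≥ (α−c)∫u², and for the modes u_n = sin(nπ(x−x₀)/L) (x₀ the left endpoint) one has ∫u_n²/∫(u_n')² = (L/(nπ))² → 0, so a(u_n,u_n)/||u_n||_{H^1}² → 1. Hence the optimal constant is α = 1.
Therefore α = 1.


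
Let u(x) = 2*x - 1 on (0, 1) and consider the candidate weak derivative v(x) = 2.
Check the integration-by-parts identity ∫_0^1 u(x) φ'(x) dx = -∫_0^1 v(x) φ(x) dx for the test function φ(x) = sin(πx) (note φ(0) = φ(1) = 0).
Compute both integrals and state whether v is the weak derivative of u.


LHS = -4/π, RHS = -4/π. Yes, v = u' weakly.

u(x) = 2*x - 1, classical derivative u'(x) = 2.
φ(x) = sin(πx), so φ'(x) = π*cos(π*x).
Note φ(0) = φ(1) = 0, so the boundary term u·φ vanishes.
LHS = ∫_0^1 u(x) φ'(x) dx = ∫_0^1 (2*π*x*cos(π*x) - π*cos(π*x)) dx. Term by term:
  ∫_0^1 -π*cos(π*x) dx = 0;  ∫_0^1 2*π*x*cos(π*x) dx = -4/π.
Sum: 0 − 4/π = -4/π.
So LHS = -4/π.
∫_0^1 v(x) φ(x) dx = ∫_0^1 (2*sin(π*x)) dx. Term by term:
  ∫_0^1 2*sin(π*x) dx = 4/π.
So RHS = -∫_0^1 v(x) φ(x) dx = -4/π.
LHS = RHS, so the identity holds for this test φ.
Moreover u is smooth here and v(x) = u'(x) = 2 pointwise, so the identity holds for every test function. Hence v is the weak derivative of u.


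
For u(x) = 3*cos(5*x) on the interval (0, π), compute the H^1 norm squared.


||u||_{H^1(0,π)}^2 = 117*π

u'(x) = -15*sin(5*x).
Expand u² and (u')² and integrate term by term on (0, π), using: for integers n ≥ 1, ∫_0^π sin²(nx) dx = ∫_0^π cos²(nx) dx = π/2; for n ≠ n', ∫_0^π sin(nx)sin(n'x) dx = ∫_0^π cos(nx)cos(n'x) dx = 0; and by product-to-sum, ∫_0^π sin(nx)cos(n'x) dx = ½∫_0^π [sin((n+n')x) + sin((n−n')x)] dx, which is 0 when n+n' is even and 2n/(n²−n'²) when n+n' is odd (it need not vanish on (0, π)).
  u² squared terms: (3)²·∫cos(5x)² dx = 9·π/2 = 9*π/2.
  So ∫_0^π u² dx = 9*π/2.
  (u')² squared terms: (-15)²·∫sin(5x)² dx = 225·π/2 = 225*π/2.
  So ∫_0^π (u')² dx = 225*π/2.
||u||_{H^1}^2 = (9*π/2) + (225*π/2) = 117*π.


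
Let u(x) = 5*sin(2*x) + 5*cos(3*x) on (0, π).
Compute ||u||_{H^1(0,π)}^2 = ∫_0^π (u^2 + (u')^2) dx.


||u||_{H^1(0,π)}^2 = -400 + 375*π/2

u'(x) = -15*sin(3*x) + 10*cos(2*x).
Expand u² and (u')² and integrate term by term on (0, π), using: for integers n ≥ 1, ∫_0^π sin²(nx) dx = ∫_0^π cos²(nx) dx = π/2; for n ≠ n', ∫_0^π sin(nx)sin(n'x) dx = ∫_0^π cos(nx)cos(n'x) dx = 0; and by product-to-sum, ∫_0^π sin(nx)cos(n'x) dx = ½∫_0^π [sin((n+n')x) + sin((n−n')x)] dx, which is 0 when n+n' is even and 2n/(n²−n'²) when n+n' is odd (it need not vanish on (0, π)).
  u² squared terms: (5)²·∫cos(3x)² dx = 25·π/2 = 25*π/2;  (5)²·∫sin(2x)² dx = 25·π/2 = 25*π/2.
  u² cross terms: 2·(5)·(5)·∫cos(3x)·sin(2x) dx = 50·(-4/5) = -40.
  So ∫_0^π u² dx = 25*π/2 + 25*π/2 − 40 = -40 + 25*π.
  (u')² squared terms: (-15)²·∫sin(3x)² dx = 225·π/2 = 225*π/2;  (10)²·∫cos(2x)² dx = 100·π/2 = 50*π.
  (u')² cross terms: 2·(-15)·(10)·∫sin(3x)·cos(2x) dx = -300·(6/5) = -360.
  So ∫_0^π (u')² dx = 225*π/2 + 50*π − 360 = -360 + 325*π/2.
||u||_{H^1}^2 = (-40 + 25*π) + (-360 + 325*π/2) = -400 + 375*π/2.


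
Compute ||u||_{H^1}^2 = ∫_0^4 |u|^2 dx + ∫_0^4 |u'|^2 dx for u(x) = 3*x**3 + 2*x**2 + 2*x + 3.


||u||_{H^1}^2 = 5997748/105

The H^1 norm (squared) on an interval (0, L) is
  ||u||_{H^1}^2 = ∫_0^L u(x)^2 dx + ∫_0^L u'(x)^2 dx.
Compute u'(x) = 9*x**2 + 4*x + 2.
Then u(x)^2 = 9*x**6 + 12*x**5 + 16*x**4 + 26*x**3 + 16*x**2 + 12*x + 9 and u'(x)^2 = 81*x**4 + 72*x**3 + 52*x**2 + 16*x + 4.
Integrate each monomial from 0 to 4 using ∫_0^4 c·x^n dx = c·4^(n+1)/(n+1):
  ∫_0^4 u(x)^2 dx = ∫_0^4 (9*x^6 + 12*x^5 + 16*x^4 + 26*x^3 + 16*x^2 + 12*x + 9) dx. Term by term:
    ∫_0^4 9*x^6 dx = 147456/7;  ∫_0^4 12*x^5 dx = 8192;  ∫_0^4 16*x^4 dx = 16384/5;
    ∫_0^4 26*x^3 dx = 1664;  ∫_0^4 16*x^2 dx = 1024/3;  ∫_0^4 12*x dx = 96;
    ∫_0^4 9 dx = 36.
  Sum: 147456/7 + 8192 + 16384/5 + 1664 + 1024/3 + 96 + 36 = 3640484/105.
  ∫_0^4 u'(x)^2 dx = ∫_0^4 (81*x^4 + 72*x^3 + 52*x^2 + 16*x + 4) dx. Term by term:
    ∫_0^4 81*x^4 dx = 82944/5;  ∫_0^4 72*x^3 dx = 4608;  ∫_0^4 52*x^2 dx = 3328/3;
    ∫_0^4 16*x dx = 128;  ∫_0^4 4 dx = 16.
  Sum: 82944/5 + 4608 + 3328/3 + 128 + 16 = 336752/15.
Adding: ||u||_{H^1}^2 = 3640484/105 + 336752/15 = 5997748/105.


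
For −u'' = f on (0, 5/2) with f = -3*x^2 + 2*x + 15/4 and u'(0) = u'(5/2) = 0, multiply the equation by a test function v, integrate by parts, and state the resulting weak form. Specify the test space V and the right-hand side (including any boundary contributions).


V = H^1(0, 5/2) (no boundary constraint on v; u is determined up to an additive constant); weak form: ∫_0^5/2 u'v' dx = ∫_0^5/2 (-3*x^2 + 2*x + 15/4) v dx for all v ∈ V.

Multiply both sides by a test function v and integrate from 0 to 5/2:
  ∫_0^5/2 −u''(x) v(x) dx = ∫_0^5/2 f(x) v(x) dx.
Integrate the LHS by parts once:
  ∫_0^5/2 −u'' v dx = −[u'(x) v(x)]_0^5/2 + ∫_0^5/2 u'(x) v'(x) dx.
Thus ∫_0^5/2 u'(x) v'(x) dx = ∫_0^5/2 f(x) v(x) dx + [u'(x) v(x)]_0^5/2.
Choose V so that boundary terms are either known or forced to vanish.
u has homogeneous Neumann: u'(0) = u'(5/2) = 0. So [u' v]_0^5/2 = 0·v(5/2) − 0·v(0) = 0 for any v; take V = H^1(0, 5/2).
Weak formulation: find u (satisfying any essential BC) such that ∫_0^5/2 u'(x) v'(x) dx = ∫_0^5/2 f v dx for all v ∈ V (homogeneous Neumann, so boundary terms vanish).
Substituting f(x) = -3*x^2 + 2*x + 15/4, the right-hand side is ∫_0^5/2 (-3*x^2 + 2*x + 15/4) v dx.
Compatibility check (pure Neumann): taking v ≡ 1 ∈ V gives 0 = ∫_0^5/2 f dx + (0) − (0), i.e. ∫_0^5/2 f dx must equal u'(0) − u'(5/2) = 0. Indeed ∫_0^5/2 (-3*x^2 + 2*x + 15/4) dx = 0, so the data are compatible. The solution is then unique only up to an additive constant (fix it e.g. by requiring ∫_0^5/2 u dx = 0).


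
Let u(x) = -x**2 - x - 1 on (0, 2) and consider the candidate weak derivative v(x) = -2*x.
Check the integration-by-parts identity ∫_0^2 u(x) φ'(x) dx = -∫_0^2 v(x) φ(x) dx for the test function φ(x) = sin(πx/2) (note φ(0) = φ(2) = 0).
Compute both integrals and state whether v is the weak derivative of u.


LHS = 12/π, RHS = 8/π. No, v is not the weak derivative of u.

u(x) = -x**2 - x - 1, classical derivative u'(x) = -2*x - 1.
φ(x) = sin(πx/2), so φ'(x) = π*cos(π*x/2)/2.
Note φ(0) = φ(2) = 0, so the boundary term u·φ vanishes.
LHS = ∫_0^2 u(x) φ'(x) dx = ∫_0^2 (-π*x^2*cos(π*x/2)/2 - π*x*cos(π*x/2)/2 - π*cos(π*x/2)/2) dx. Term by term:
  ∫_0^2 -π*cos(π*x/2)/2 dx = 0;  ∫_0^2 -π*x*cos(π*x/2)/2 dx = 4/π;  ∫_0^2 -π*x^2*cos(π*x/2)/2 dx = 8/π.
Sum: 0 + 4/π + 8/π = 12/π.
So LHS = 12/π.
∫_0^2 v(x) φ(x) dx = ∫_0^2 (-2*x*sin(π*x/2)) dx. Term by term:
  ∫_0^2 -2*x*sin(π*x/2) dx = -8/π.
So RHS = -∫_0^2 v(x) φ(x) dx = 8/π.
LHS − RHS = 4/π ≠ 0, so the identity fails.
(For a valid weak derivative the identity must hold for EVERY test function, in particular this one. The failure shows v is NOT the weak derivative of u.)
Correct weak derivative would be u'(x) = -2*x - 1.


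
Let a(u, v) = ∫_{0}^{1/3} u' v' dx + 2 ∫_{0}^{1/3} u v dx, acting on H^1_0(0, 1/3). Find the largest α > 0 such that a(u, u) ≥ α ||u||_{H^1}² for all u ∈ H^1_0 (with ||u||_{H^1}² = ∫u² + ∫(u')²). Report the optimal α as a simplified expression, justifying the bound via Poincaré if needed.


α = 1

Coercivity of a(·,·) on H^1_0(0, 1/3) means a(u, u) ≥ α ||u||_{H^1}² for every u ∈ H^1_0.
The interval has length L = 1/3, and Poincaré/coercivity depend only on L. Here a(u, u) = ∫(u')² + (2)·∫u².
Here c = 2 ≥ 1, so a(u,u) = ∫(u')² + c∫u² ≥ ∫(u')² + ∫u² = ||u||_{H^1}², i.e. α = 1 works. No larger α is possible: a(u,u) ≥ α||u||_{H^1}² means (1−α)∫(u')² ≥ (α−c)∫u², and for the modes u_n = sin(nπ(x−x₀)/L) (x₀ the left endpoint) one has ∫u_n²/∫(u_n')² = (L/(nπ))² → 0, so a(u_n,u_n)/||u_n||_{H^1}² → 1. Hence the optimal constant is α = 1.
Therefore α = 1.


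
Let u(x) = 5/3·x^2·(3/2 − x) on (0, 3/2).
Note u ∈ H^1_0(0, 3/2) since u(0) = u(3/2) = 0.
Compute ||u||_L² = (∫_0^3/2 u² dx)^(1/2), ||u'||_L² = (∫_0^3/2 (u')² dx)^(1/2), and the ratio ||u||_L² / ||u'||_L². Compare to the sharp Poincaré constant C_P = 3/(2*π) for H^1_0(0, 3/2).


||u||_L² / ||u'||_L² = 3*sqrt(14)/28 < C_P = 3/(2*π).

u(x) = 5/3·x^2·(3/2 − x), so u'(x) = 5*x*(1 - x).
u(x) = 5/3·x^2·(3/2 − x) vanishes at x = 0 and x = 3/2, so u ∈ H^1_0(0, 3/2). Differentiate via the product rule and integrate the resulting polynomials term by term.
  ∫_0^3/2 u² dx = ∫_0^3/2 (25*x^6/9 - 25*x^5/3 + 25*x^4/4) dx. Term by term:
    ∫_0^3/2 25*x^6/9 dx = 6075/896;  ∫_0^3/2 -25*x^5/3 dx = -2025/128;  ∫_0^3/2 25*x^4/4 dx = 1215/128.
  Sum: 6075/896 − 2025/128 + 1215/128 = 405/896.
  ∫_0^3/2 (u')² dx = ∫_0^3/2 (25*x^4 - 50*x^3 + 25*x^2) dx. Term by term:
    ∫_0^3/2 25*x^4 dx = 1215/32;  ∫_0^3/2 -50*x^3 dx = -2025/32;  ∫_0^3/2 25*x^2 dx = 225/8.
  Sum: 1215/32 − 2025/32 + 225/8 = 45/16.
∫_0^3/2 u² dx = 405/896, so ||u||_L² = 9*sqrt(70)/112.
∫_0^3/2 (u')² dx = 45/16, so ||u'||_L² = 3*sqrt(5)/4.
Ratio ||u||_L² / ||u'||_L² = 3*sqrt(14)/28.
Sharp Poincaré constant on H^1_0(0, 3/2) is C_P = L/π = 3/(2*π), achieved by sin(2*π/3·x).
A polynomial bump cannot attain the sharp Poincaré constant (only the first sine eigenfunction does), so the ratio is strictly less than C_P, consistent with ||u||_L² ≤ C_P ||u'||_L².


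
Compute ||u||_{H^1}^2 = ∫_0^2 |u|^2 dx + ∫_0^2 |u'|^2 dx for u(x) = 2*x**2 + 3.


||u||_{H^1}^2 = 1774/15

The H^1 norm (squared) on an interval (0, L) is
  ||u||_{H^1}^2 = ∫_0^L u(x)^2 dx + ∫_0^L u'(x)^2 dx.
Compute u'(x) = 4*x.
Then u(x)^2 = 4*x**4 + 12*x**2 + 9 and u'(x)^2 = 16*x**2.
Integrate each monomial from 0 to 2 using ∫_0^2 c·x^n dx = c·2^(n+1)/(n+1):
  ∫_0^2 u(x)^2 dx = ∫_0^2 (4*x^4 + 12*x^2 + 9) dx. Term by term:
    ∫_0^2 4*x^4 dx = 128/5;  ∫_0^2 12*x^2 dx = 32;  ∫_0^2 9 dx = 18.
  Sum: 128/5 + 32 + 18 = 378/5.
  ∫_0^2 u'(x)^2 dx = ∫_0^2 (16*x^2) dx. Term by term:
    ∫_0^2 16*x^2 dx = 128/3.
Adding: ||u||_{H^1}^2 = 378/5 + 128/3 = 1774/15.


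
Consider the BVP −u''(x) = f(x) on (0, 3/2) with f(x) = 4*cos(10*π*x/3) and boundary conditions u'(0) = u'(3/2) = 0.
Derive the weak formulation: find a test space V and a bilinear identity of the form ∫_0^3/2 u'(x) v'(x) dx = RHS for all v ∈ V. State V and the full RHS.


V = H^1(0, 3/2) (no boundary constraint on v; u is determined up to an additive constant); weak form: ∫_0^3/2 u'v' dx = ∫_0^3/2 (4*cos(10*π*x/3)) v dx for all v ∈ V.

Multiply both sides by a test function v and integrate from 0 to 3/2:
  ∫_0^3/2 −u''(x) v(x) dx = ∫_0^3/2 f(x) v(x) dx.
Integrate the LHS by parts once:
  ∫_0^3/2 −u'' v dx = −[u'(x) v(x)]_0^3/2 + ∫_0^3/2 u'(x) v'(x) dx.
Thus ∫_0^3/2 u'(x) v'(x) dx = ∫_0^3/2 f(x) v(x) dx + [u'(x) v(x)]_0^3/2.
Choose V so that boundary terms are either known or forced to vanish.
u has homogeneous Neumann: u'(0) = u'(3/2) = 0. So [u' v]_0^3/2 = 0·v(3/2) − 0·v(0) = 0 for any v; take V = H^1(0, 3/2).
Weak formulation: find u (satisfying any essential BC) such that ∫_0^3/2 u'(x) v'(x) dx = ∫_0^3/2 f v dx for all v ∈ V (homogeneous Neumann, so boundary terms vanish).
Substituting f(x) = 4*cos(10*π*x/3), the right-hand side is ∫_0^3/2 (4*cos(10*π*x/3)) v dx.
Compatibility check (pure Neumann): taking v ≡ 1 ∈ V gives 0 = ∫_0^3/2 f dx + (0) − (0), i.e. ∫_0^3/2 f dx must equal u'(0) − u'(3/2) = 0. Indeed ∫_0^3/2 (4*cos(10*π*x/3)) dx = 0, so the data are compatible. The solution is then unique only up to an additive constant (fix it e.g. by requiring ∫_0^3/2 u dx = 0).


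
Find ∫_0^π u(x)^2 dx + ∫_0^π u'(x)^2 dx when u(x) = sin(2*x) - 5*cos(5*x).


||u||_{H^1(0,π)}^2 = 1040/21 + 655*π/2

u'(x) = 25*sin(5*x) + 2*cos(2*x).
Expand u² and (u')² and integrate term by term on (0, π), using: for integers n ≥ 1, ∫_0^π sin²(nx) dx = ∫_0^π cos²(nx) dx = π/2; for n ≠ n', ∫_0^π sin(nx)sin(n'x) dx = ∫_0^π cos(nx)cos(n'x) dx = 0; and by product-to-sum, ∫_0^π sin(nx)cos(n'x) dx = ½∫_0^π [sin((n+n')x) + sin((n−n')x)] dx, which is 0 when n+n' is even and 2n/(n²−n'²) when n+n' is odd (it need not vanish on (0, π)).
  u² squared terms: (-5)²·∫cos(5x)² dx = 25·π/2 = 25*π/2;  (1)²·∫sin(2x)² dx = 1·π/2 = π/2.
  u² cross terms: 2·(-5)·(1)·∫cos(5x)·sin(2x) dx = -10·(-4/21) = 40/21.
  So ∫_0^π u² dx = 25*π/2 + π/2 + 40/21 = 40/21 + 13*π.
  (u')² squared terms: (2)²·∫cos(2x)² dx = 4·π/2 = 2*π;  (25)²·∫sin(5x)² dx = 625·π/2 = 625*π/2.
  (u')² cross terms: 2·(2)·(25)·∫cos(2x)·sin(5x) dx = 100·(10/21) = 1000/21.
  So ∫_0^π (u')² dx = 2*π + 625*π/2 + 1000/21 = 1000/21 + 629*π/2.
||u||_{H^1}^2 = (40/21 + 13*π) + (1000/21 + 629*π/2) = 1040/21 + 655*π/2.


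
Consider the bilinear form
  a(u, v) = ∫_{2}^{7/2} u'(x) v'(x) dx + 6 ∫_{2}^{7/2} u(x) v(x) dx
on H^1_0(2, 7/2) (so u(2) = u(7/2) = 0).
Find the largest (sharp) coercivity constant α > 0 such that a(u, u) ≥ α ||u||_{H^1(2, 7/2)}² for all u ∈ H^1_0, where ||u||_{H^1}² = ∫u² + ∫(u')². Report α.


α = 1

Coercivity of a(·,·) on H^1_0(2, 7/2) means a(u, u) ≥ α ||u||_{H^1}² for every u ∈ H^1_0.
The interval has length L = 3/2, and Poincaré/coercivity depend only on L. Here a(u, u) = ∫(u')² + (6)·∫u².
Here c = 6 ≥ 1, so a(u,u) = ∫(u')² + c∫u² ≥ ∫(u')² + ∫u² = ||u||_{H^1}², i.e. α = 1 works. No larger α is possible: a(u,u) ≥ α||u||_{H^1}² means (1−α)∫(u')² ≥ (α−c)∫u², and for the modes u_n = sin(nπ(x−x₀)/L) (x₀ the left endpoint) one has ∫u_n²/∫(u_n')² = (L/(nπ))² → 0, so a(u_n,u_n)/||u_n||_{H^1}² → 1. Hence the optimal constant is α = 1.
Therefore α = 1.


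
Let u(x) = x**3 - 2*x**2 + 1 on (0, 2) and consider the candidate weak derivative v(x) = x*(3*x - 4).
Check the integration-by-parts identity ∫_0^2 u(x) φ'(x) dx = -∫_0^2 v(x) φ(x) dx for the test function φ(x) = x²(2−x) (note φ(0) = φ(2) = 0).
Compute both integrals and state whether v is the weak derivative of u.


LHS = 0, RHS = 0. Yes, v = u' weakly.

u(x) = x**3 - 2*x**2 + 1, classical derivative u'(x) = 3*x**2 - 4*x.
φ(x) = x²(2−x), so φ'(x) = x*(4 - 3*x).
Note φ(0) = φ(2) = 0, so the boundary term u·φ vanishes.
LHS = ∫_0^2 u(x) φ'(x) dx = ∫_0^2 (-3*x^5 + 10*x^4 - 8*x^3 - 3*x^2 + 4*x) dx. Term by term:
  ∫_0^2 -3*x^5 dx = -32;  ∫_0^2 10*x^4 dx = 64;  ∫_0^2 -8*x^3 dx = -32;
  ∫_0^2 -3*x^2 dx = -8;  ∫_0^2 4*x dx = 8.
Sum: -32 + 64 − 32 − 8 + 8 = 0.
So LHS = 0.
∫_0^2 v(x) φ(x) dx = ∫_0^2 (-3*x^5 + 10*x^4 - 8*x^3) dx. Term by term:
  ∫_0^2 -3*x^5 dx = -32;  ∫_0^2 10*x^4 dx = 64;  ∫_0^2 -8*x^3 dx = -32.
Sum: -32 + 64 − 32 = 0.
So RHS = -∫_0^2 v(x) φ(x) dx = 0.
LHS = RHS, so the identity holds for this test φ.
Moreover u is smooth here and v(x) = u'(x) = 3*x**2 - 4*x pointwise, so the identity holds for every test function. Hence v is the weak derivative of u.


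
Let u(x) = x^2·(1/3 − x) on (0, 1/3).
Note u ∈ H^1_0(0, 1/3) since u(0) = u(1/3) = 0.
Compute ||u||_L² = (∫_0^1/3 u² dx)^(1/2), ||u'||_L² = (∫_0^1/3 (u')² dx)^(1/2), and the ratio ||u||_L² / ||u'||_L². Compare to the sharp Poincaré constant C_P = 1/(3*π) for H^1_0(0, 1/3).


||u||_L² / ||u'||_L² = sqrt(14)/42 < C_P = 1/(3*π).

u(x) = x^2·(1/3 − x), so u'(x) = x*(2 - 9*x)/3.
u(x) = x^2·(1/3 − x) vanishes at x = 0 and x = 1/3, so u ∈ H^1_0(0, 1/3). Differentiate via the product rule and integrate the resulting polynomials term by term.
  ∫_0^1/3 u² dx = ∫_0^1/3 (x^6 - 2*x^5/3 + x^4/9) dx. Term by term:
    ∫_0^1/3 x^6 dx = 1/15309;  ∫_0^1/3 -2*x^5/3 dx = -1/6561;  ∫_0^1/3 x^4/9 dx = 1/10935.
  Sum: 1/15309 − 1/6561 + 1/10935 = 1/229635.
  ∫_0^1/3 (u')² dx = ∫_0^1/3 (9*x^4 - 4*x^3 + 4*x^2/9) dx. Term by term:
    ∫_0^1/3 9*x^4 dx = 1/135;  ∫_0^1/3 -4*x^3 dx = -1/81;  ∫_0^1/3 4*x^2/9 dx = 4/729.
  Sum: 1/135 − 1/81 + 4/729 = 2/3645.
∫_0^1/3 u² dx = 1/229635, so ||u||_L² = sqrt(35)/2835.
∫_0^1/3 (u')² dx = 2/3645, so ||u'||_L² = sqrt(10)/135.
Ratio ||u||_L² / ||u'||_L² = sqrt(14)/42.
Sharp Poincaré constant on H^1_0(0, 1/3) is C_P = L/π = 1/(3*π), achieved by sin(3*π·x).
A polynomial bump cannot attain the sharp Poincaré constant (only the first sine eigenfunction does), so the ratio is strictly less than C_P, consistent with ||u||_L² ≤ C_P ||u'||_L².


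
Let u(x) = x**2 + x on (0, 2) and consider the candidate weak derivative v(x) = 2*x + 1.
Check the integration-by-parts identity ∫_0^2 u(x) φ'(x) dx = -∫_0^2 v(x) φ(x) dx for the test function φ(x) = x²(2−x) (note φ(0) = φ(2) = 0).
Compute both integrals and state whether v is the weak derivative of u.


LHS = -68/15, RHS = -68/15. Yes, v = u' weakly.

u(x) = x**2 + x, classical derivative u'(x) = 2*x + 1.
φ(x) = x²(2−x), so φ'(x) = x*(4 - 3*x).
Note φ(0) = φ(2) = 0, so the boundary term u·φ vanishes.
LHS = ∫_0^2 u(x) φ'(x) dx = ∫_0^2 (-3*x^4 + x^3 + 4*x^2) dx. Term by term:
  ∫_0^2 -3*x^4 dx = -96/5;  ∫_0^2 x^3 dx = 4;  ∫_0^2 4*x^2 dx = 32/3.
Sum: -96/5 + 4 + 32/3 = -68/15.
So LHS = -68/15.
∫_0^2 v(x) φ(x) dx = ∫_0^2 (-2*x^4 + 3*x^3 + 2*x^2) dx. Term by term:
  ∫_0^2 -2*x^4 dx = -64/5;  ∫_0^2 3*x^3 dx = 12;  ∫_0^2 2*x^2 dx = 16/3.
Sum: -64/5 + 12 + 16/3 = 68/15.
So RHS = -∫_0^2 v(x) φ(x) dx = -68/15.
LHS = RHS, so the identity holds for this test φ.
Moreover u is smooth here and v(x) = u'(x) = 2*x + 1 pointwise, so the identity holds for every test function. Hence v is the weak derivative of u.


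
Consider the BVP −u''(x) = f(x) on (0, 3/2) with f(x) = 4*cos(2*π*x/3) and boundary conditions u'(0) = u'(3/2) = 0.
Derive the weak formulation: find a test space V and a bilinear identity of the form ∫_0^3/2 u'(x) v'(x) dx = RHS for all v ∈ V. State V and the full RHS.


V = H^1(0, 3/2) (no boundary constraint on v; u is determined up to an additive constant); weak form: ∫_0^3/2 u'v' dx = ∫_0^3/2 (4*cos(2*π*x/3)) v dx for all v ∈ V.

Multiply both sides by a test function v and integrate from 0 to 3/2:
  ∫_0^3/2 −u''(x) v(x) dx = ∫_0^3/2 f(x) v(x) dx.
Integrate the LHS by parts once:
  ∫_0^3/2 −u'' v dx = −[u'(x) v(x)]_0^3/2 + ∫_0^3/2 u'(x) v'(x) dx.
Thus ∫_0^3/2 u'(x) v'(x) dx = ∫_0^3/2 f(x) v(x) dx + [u'(x) v(x)]_0^3/2.
Choose V so that boundary terms are either known or forced to vanish.
u has homogeneous Neumann: u'(0) = u'(3/2) = 0. So [u' v]_0^3/2 = 0·v(3/2) − 0·v(0) = 0 for any v; take V = H^1(0, 3/2).
Weak formulation: find u (satisfying any essential BC) such that ∫_0^3/2 u'(x) v'(x) dx = ∫_0^3/2 f v dx for all v ∈ V (homogeneous Neumann, so boundary terms vanish).
Substituting f(x) = 4*cos(2*π*x/3), the right-hand side is ∫_0^3/2 (4*cos(2*π*x/3)) v dx.
Compatibility check (pure Neumann): taking v ≡ 1 ∈ V gives 0 = ∫_0^3/2 f dx + (0) − (0), i.e. ∫_0^3/2 f dx must equal u'(0) − u'(3/2) = 0. Indeed ∫_0^3/2 (4*cos(2*π*x/3)) dx = 0, so the data are compatible. The solution is then unique only up to an additive constant (fix it e.g. by requiring ∫_0^3/2 u dx = 0).


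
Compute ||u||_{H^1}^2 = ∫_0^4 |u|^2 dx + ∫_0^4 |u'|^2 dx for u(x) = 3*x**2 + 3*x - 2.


||u||_{H^1}^2 = 19716/5

The H^1 norm (squared) on an interval (0, L) is
  ||u||_{H^1}^2 = ∫_0^L u(x)^2 dx + ∫_0^L u'(x)^2 dx.
Compute u'(x) = 6*x + 3.
Then u(x)^2 = 9*x**4 + 18*x**3 - 3*x**2 - 12*x + 4 and u'(x)^2 = 36*x**2 + 36*x + 9.
Integrate each monomial from 0 to 4 using ∫_0^4 c·x^n dx = c·4^(n+1)/(n+1):
  ∫_0^4 u(x)^2 dx = ∫_0^4 (9*x^4 + 18*x^3 - 3*x^2 - 12*x + 4) dx. Term by term:
    ∫_0^4 9*x^4 dx = 9216/5;  ∫_0^4 18*x^3 dx = 1152;  ∫_0^4 -3*x^2 dx = -64;
    ∫_0^4 -12*x dx = -96;  ∫_0^4 4 dx = 16.
  Sum: 9216/5 + 1152 − 64 − 96 + 16 = 14256/5.
  ∫_0^4 u'(x)^2 dx = ∫_0^4 (36*x^2 + 36*x + 9) dx. Term by term:
    ∫_0^4 36*x^2 dx = 768;  ∫_0^4 36*x dx = 288;  ∫_0^4 9 dx = 36.
  Sum: 768 + 288 + 36 = 1092.
Adding: ||u||_{H^1}^2 = 14256/5 + 1092 = 19716/5.


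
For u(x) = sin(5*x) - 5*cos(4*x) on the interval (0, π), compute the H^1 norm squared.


||u||_{H^1(0,π)}^2 = -1700/9 + 451*π/2

u'(x) = 20*sin(4*x) + 5*cos(5*x).
Expand u² and (u')² and integrate term by term on (0, π), using: for integers n ≥ 1, ∫_0^π sin²(nx) dx = ∫_0^π cos²(nx) dx = π/2; for n ≠ n', ∫_0^π sin(nx)sin(n'x) dx = ∫_0^π cos(nx)cos(n'x) dx = 0; and by product-to-sum, ∫_0^π sin(nx)cos(n'x) dx = ½∫_0^π [sin((n+n')x) + sin((n−n')x)] dx, which is 0 when n+n' is even and 2n/(n²−n'²) when n+n' is odd (it need not vanish on (0, π)).
  u² squared terms: (-5)²·∫cos(4x)² dx = 25·π/2 = 25*π/2;  (1)²·∫sin(5x)² dx = 1·π/2 = π/2.
  u² cross terms: 2·(-5)·(1)·∫cos(4x)·sin(5x) dx = -10·(10/9) = -100/9.
  So ∫_0^π u² dx = 25*π/2 + π/2 − 100/9 = -100/9 + 13*π.
  (u')² squared terms: (5)²·∫cos(5x)² dx = 25·π/2 = 25*π/2;  (20)²·∫sin(4x)² dx = 400·π/2 = 200*π.
  (u')² cross terms: 2·(5)·(20)·∫cos(5x)·sin(4x) dx = 200·(-8/9) = -1600/9.
  So ∫_0^π (u')² dx = 25*π/2 + 200*π − 1600/9 = -1600/9 + 425*π/2.
||u||_{H^1}^2 = (-100/9 + 13*π) + (-1600/9 + 425*π/2) = -1700/9 + 451*π/2.


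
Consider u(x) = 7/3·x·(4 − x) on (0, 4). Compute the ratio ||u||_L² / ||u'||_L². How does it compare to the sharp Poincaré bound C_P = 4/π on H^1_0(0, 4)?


||u||_L² / ||u'||_L² = 2*sqrt(10)/5 < C_P = 4/π.

u(x) = 7/3·x·(4 − x), so u'(x) = 28/3 - 14*x/3.
u(x) = 7/3·x·(4 − x) vanishes at x = 0 and x = 4, so u ∈ H^1_0(0, 4). Differentiate via the product rule and integrate the resulting polynomials term by term.
  ∫_0^4 u² dx = ∫_0^4 (49*x^4/9 - 392*x^3/9 + 784*x^2/9) dx. Term by term:
    ∫_0^4 49*x^4/9 dx = 50176/45;  ∫_0^4 -392*x^3/9 dx = -25088/9;  ∫_0^4 784*x^2/9 dx = 50176/27.
  Sum: 50176/45 − 25088/9 + 50176/27 = 25088/135.
  ∫_0^4 (u')² dx = ∫_0^4 (196*x^2/9 - 784*x/9 + 784/9) dx. Term by term:
    ∫_0^4 196*x^2/9 dx = 12544/27;  ∫_0^4 -784*x/9 dx = -6272/9;  ∫_0^4 784/9 dx = 3136/9.
  Sum: 12544/27 − 6272/9 + 3136/9 = 3136/27.
∫_0^4 u² dx = 25088/135, so ||u||_L² = 112*sqrt(30)/45.
∫_0^4 (u')² dx = 3136/27, so ||u'||_L² = 56*sqrt(3)/9.
Ratio ||u||_L² / ||u'||_L² = 2*sqrt(10)/5.
Sharp Poincaré constant on H^1_0(0, 4) is C_P = L/π = 4/π, achieved by sin(π/4·x).
A polynomial bump cannot attain the sharp Poincaré constant (only the first sine eigenfunction does), so the ratio is strictly less than C_P, consistent with ||u||_L² ≤ C_P ||u'||_L².


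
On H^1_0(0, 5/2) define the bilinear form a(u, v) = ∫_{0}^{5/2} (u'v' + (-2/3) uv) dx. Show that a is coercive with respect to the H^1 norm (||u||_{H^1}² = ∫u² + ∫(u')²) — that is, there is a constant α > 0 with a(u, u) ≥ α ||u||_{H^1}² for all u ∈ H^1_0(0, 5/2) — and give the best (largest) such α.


α = 2*(-25 + 6*π^2)/(3*(25 + 4*π^2))

Coercivity of a(·,·) on H^1_0(0, 5/2) means a(u, u) ≥ α ||u||_{H^1}² for every u ∈ H^1_0.
The interval has length L = 5/2, and Poincaré/coercivity depend only on L. Here a(u, u) = ∫(u')² + (-2/3)·∫u².
Here c = -2/3 < 0 with |c| < (π/L)² = 4*π^2/25, so coercivity still holds. The condition a(u,u) ≥ α||u||_{H^1}² reads (1−α)∫(u')² ≥ (α−c)∫u². Any admissible α is ≤ 1 (rapidly oscillating u have ∫u²/∫(u')² → 0), and α = 1 would force 0 ≥ (1−c)∫u², impossible since c < 1; so 1−α > 0. By the sharp Poincaré inequality on H^1_0 of an interval of length L, ∫(u')² ≥ (π/L)²∫u² with equality for the first sine mode sin(π(x−x₀)/L) (x₀ the left endpoint), so the inequality holds for all u iff (1−α)(π/L)² ≥ α − c, i.e. α ≤ ((π/L)² + c)/((π/L)² + 1) = (1 + c(L/π)²)/(1 + (L/π)²). (Direct route, valid since c ≤ 0: Poincaré gives c∫u² ≥ c(L/π)²∫(u')², so a(u,u) ≥ (1 + c(L/π)²)∫(u')², while ||u||_{H^1}² ≤ (1 + (L/π)²)∫(u')²; dividing yields the same α.) With (π/L)² = 4*π^2/25 and c = -2/3, the largest admissible constant is α = ((π/L)² + c)/((π/L)² + 1).
Simplifying, α = 2*(-25 + 6*π^2)/(3*(25 + 4*π^2)).


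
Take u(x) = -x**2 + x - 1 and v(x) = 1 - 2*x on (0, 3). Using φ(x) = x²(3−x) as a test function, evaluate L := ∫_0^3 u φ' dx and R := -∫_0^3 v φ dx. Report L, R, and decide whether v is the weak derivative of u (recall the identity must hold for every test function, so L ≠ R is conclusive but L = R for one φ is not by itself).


LHS = 351/20, RHS = 351/20. Yes, v = u' weakly.

u(x) = -x**2 + x - 1, classical derivative u'(x) = 1 - 2*x.
φ(x) = x²(3−x), so φ'(x) = 3*x*(2 - x).
Note φ(0) = φ(3) = 0, so the boundary term u·φ vanishes.
LHS = ∫_0^3 u(x) φ'(x) dx = ∫_0^3 (3*x^4 - 9*x^3 + 9*x^2 - 6*x) dx. Term by term:
  ∫_0^3 3*x^4 dx = 729/5;  ∫_0^3 -9*x^3 dx = -729/4;  ∫_0^3 9*x^2 dx = 81;
  ∫_0^3 -6*x dx = -27.
Sum: 729/5 − 729/4 + 81 − 27 = 351/20.
So LHS = 351/20.
∫_0^3 v(x) φ(x) dx = ∫_0^3 (2*x^4 - 7*x^3 + 3*x^2) dx. Term by term:
  ∫_0^3 2*x^4 dx = 486/5;  ∫_0^3 -7*x^3 dx = -567/4;  ∫_0^3 3*x^2 dx = 27.
Sum: 486/5 − 567/4 + 27 = -351/20.
So RHS = -∫_0^3 v(x) φ(x) dx = 351/20.
LHS = RHS, so the identity holds for this test φ.
Moreover u is smooth here and v(x) = u'(x) = 1 - 2*x pointwise, so the identity holds for every test function. Hence v is the weak derivative of u.


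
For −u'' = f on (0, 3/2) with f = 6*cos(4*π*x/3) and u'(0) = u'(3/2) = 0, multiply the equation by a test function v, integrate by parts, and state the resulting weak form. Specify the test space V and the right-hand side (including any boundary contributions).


V = H^1(0, 3/2) (no boundary constraint on v; u is determined up to an additive constant); weak form: ∫_0^3/2 u'v' dx = ∫_0^3/2 (6*cos(4*π*x/3)) v dx for all v ∈ V.

Multiply both sides by a test function v and integrate from 0 to 3/2:
  ∫_0^3/2 −u''(x) v(x) dx = ∫_0^3/2 f(x) v(x) dx.
Integrate the LHS by parts once:
  ∫_0^3/2 −u'' v dx = −[u'(x) v(x)]_0^3/2 + ∫_0^3/2 u'(x) v'(x) dx.
Thus ∫_0^3/2 u'(x) v'(x) dx = ∫_0^3/2 f(x) v(x) dx + [u'(x) v(x)]_0^3/2.
Choose V so that boundary terms are either known or forced to vanish.
u has homogeneous Neumann: u'(0) = u'(3/2) = 0. So [u' v]_0^3/2 = 0·v(3/2) − 0·v(0) = 0 for any v; take V = H^1(0, 3/2).
Weak formulation: find u (satisfying any essential BC) such that ∫_0^3/2 u'(x) v'(x) dx = ∫_0^3/2 f v dx for all v ∈ V (homogeneous Neumann, so boundary terms vanish).
Substituting f(x) = 6*cos(4*π*x/3), the right-hand side is ∫_0^3/2 (6*cos(4*π*x/3)) v dx.
Compatibility check (pure Neumann): taking v ≡ 1 ∈ V gives 0 = ∫_0^3/2 f dx + (0) − (0), i.e. ∫_0^3/2 f dx must equal u'(0) − u'(3/2) = 0. Indeed ∫_0^3/2 (6*cos(4*π*x/3)) dx = 0, so the data are compatible. The solution is then unique only up to an additive constant (fix it e.g. by requiring ∫_0^3/2 u dx = 0).
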